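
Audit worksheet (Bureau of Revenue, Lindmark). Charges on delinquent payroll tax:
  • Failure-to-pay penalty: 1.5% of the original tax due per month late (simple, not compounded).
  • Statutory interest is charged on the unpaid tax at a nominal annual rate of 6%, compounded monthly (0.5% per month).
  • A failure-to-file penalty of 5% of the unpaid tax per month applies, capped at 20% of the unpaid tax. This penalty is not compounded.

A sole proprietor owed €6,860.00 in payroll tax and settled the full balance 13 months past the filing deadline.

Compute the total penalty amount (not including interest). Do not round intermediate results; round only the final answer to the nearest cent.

€2,709.70

Failure-to-file: 13 × 5% × €6,860.00 = €4,459.00, capped at 20% × €6,860.00 = €1,372.00
Failure-to-pay penalty = 1.5% × €6,860.00 × 13 mo = €1,337.70
Total penalty = €1,372.00 + €1,337.70 = €2,709.70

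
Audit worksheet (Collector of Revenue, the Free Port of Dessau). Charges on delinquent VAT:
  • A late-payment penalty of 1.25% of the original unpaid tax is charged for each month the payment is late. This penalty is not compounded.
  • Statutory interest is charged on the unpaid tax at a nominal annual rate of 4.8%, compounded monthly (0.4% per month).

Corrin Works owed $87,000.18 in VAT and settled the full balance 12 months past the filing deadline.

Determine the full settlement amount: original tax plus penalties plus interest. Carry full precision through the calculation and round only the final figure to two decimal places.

$104,319.32

Late-payment penalty = 1.25% × $87,000.18 × 12 mo = $13,050.03…
Interest: $87,000.18 × ((1 + 0.004)^12 − 1) = $87,000.18 × 0.0490702… = $4,269.1169…
Total = $87,000.18 + $13,050.0270 + $4,269.1169… = $104,319.32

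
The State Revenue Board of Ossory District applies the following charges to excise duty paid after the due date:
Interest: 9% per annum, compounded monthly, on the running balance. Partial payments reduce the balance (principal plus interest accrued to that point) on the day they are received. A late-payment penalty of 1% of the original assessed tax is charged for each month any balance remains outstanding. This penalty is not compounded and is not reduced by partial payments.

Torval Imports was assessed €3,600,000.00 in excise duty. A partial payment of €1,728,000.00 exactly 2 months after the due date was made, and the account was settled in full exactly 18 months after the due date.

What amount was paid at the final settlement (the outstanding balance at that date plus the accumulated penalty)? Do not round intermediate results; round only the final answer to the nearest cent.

€2,818,815.03

Monthly rate = 9% ÷ 12 = 0.75%
Balance at month 2: €3,600,000.0000 × (1 + 0.0075)^2 = €3,654,202.5000
After €1,728,000.00 payment: €3,654,202.5000 − €1,728,000.00 = €1,926,202.5000
Balance at month 18: €1,926,202.5000 × (1 + 0.0075)^16 = €2,170,815.0269…
Penalty: 18 × 1% × €3,600,000.00 = €648,000.00
Final settlement = outstanding balance + penalty = €2,170,815.0269… + €648,000.00 = €2,818,815.03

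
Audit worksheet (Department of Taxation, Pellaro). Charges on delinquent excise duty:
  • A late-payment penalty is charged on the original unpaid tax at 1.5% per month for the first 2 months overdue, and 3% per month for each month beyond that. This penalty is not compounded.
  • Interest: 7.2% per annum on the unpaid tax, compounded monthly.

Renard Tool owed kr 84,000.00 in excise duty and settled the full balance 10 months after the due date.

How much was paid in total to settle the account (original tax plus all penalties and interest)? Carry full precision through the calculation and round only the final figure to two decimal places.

Penalty, months 1–2: 2 × 1.5% × kr 84,000.00 = kr 2,520.00
Penalty, months 3–10: 8 × 3% × kr 84,000.00 = kr 20,160.00
Interest (7.2%/yr ÷ 12 = 0.6%/month): kr 84,000.00 × ((1 + 0.006)^10 − 1) = kr 5,178.2803…
Total = kr 84,000.00 + kr 22,680.0000 + kr 5,178.2803… = kr 111,858.28

kr 111,858.28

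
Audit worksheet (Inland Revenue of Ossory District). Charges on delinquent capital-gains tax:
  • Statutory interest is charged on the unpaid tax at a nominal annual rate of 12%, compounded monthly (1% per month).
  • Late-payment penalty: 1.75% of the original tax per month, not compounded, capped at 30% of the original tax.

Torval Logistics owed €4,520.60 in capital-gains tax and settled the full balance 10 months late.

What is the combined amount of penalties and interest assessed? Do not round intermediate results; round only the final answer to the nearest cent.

Penalty: 10 × 1.75% × €4,520.60 = €791.11… (below the 30% cap of €1,356.18)
Interest: €4,520.60 × ((1 + 0.01)^10 − 1) = €4,520.60 × 0.1046221… = €472.9548…
Penalties + interest = €791.1050 + €472.9548… = €1,264.06

€1,264.06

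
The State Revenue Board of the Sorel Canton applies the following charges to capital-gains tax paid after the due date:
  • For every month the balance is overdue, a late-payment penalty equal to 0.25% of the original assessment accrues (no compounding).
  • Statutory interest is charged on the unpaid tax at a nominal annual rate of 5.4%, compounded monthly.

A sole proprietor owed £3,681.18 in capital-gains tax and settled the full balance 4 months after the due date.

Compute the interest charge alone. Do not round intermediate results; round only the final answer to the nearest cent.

Interest (5.4%/yr ÷ 12 = 0.45%/month): £3,681.18 × ((1 + 0.0045)^4 − 1) = £66.7098…

£66.71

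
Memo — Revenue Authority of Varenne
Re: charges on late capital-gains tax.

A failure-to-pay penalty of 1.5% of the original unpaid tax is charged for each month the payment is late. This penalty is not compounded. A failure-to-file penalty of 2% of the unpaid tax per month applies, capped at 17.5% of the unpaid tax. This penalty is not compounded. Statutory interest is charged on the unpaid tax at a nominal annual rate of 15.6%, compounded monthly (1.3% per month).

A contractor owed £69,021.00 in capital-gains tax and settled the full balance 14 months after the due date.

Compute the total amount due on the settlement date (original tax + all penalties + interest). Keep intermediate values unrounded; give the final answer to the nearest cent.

£109,274.60

Failure-to-file: 14 × 2% × £69,021.00 = £19,325.88, capped at 17.5% × £69,021.00 = £12,078.68…
Failure-to-pay penalty: 14 × 1.5% × £69,021.00 = £14,494.41
Interest: £69,021.00 × ((1 + 0.013)^14 − 1) = £69,021.00 × 0.1982081… = £13,680.5182…
Total = £69,021.00 + £26,573.0850 + £13,680.5182… = £109,274.60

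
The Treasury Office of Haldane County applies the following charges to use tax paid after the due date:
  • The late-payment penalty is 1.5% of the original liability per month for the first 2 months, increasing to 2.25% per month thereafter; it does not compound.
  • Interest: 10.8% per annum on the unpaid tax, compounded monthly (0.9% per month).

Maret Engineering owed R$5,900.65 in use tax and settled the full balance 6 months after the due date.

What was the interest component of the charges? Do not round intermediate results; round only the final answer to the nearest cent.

Interest: R$5,900.65 × ((1 + 0.009)^6 − 1) = R$5,900.65 × 0.0552297… = R$325.8910…

R$325.89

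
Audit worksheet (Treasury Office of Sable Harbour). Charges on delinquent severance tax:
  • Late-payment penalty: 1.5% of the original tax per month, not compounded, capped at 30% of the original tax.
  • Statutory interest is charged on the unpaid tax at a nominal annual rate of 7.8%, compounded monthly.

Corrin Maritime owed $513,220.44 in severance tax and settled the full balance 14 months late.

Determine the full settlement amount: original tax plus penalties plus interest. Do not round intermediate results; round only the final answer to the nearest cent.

$669,725.23

Penalty: 14 × 1.5% × $513,220.44 = $107,776.29… (below the 30% cap of $153,966.13…)
Interest (7.8%/yr ÷ 12 = 0.65%/month): $513,220.44 × ((1 + 0.0065)^14 − 1) = $48,728.4967…
Total = $513,220.44 + $107,776.2924 + $48,728.4967… = $669,725.23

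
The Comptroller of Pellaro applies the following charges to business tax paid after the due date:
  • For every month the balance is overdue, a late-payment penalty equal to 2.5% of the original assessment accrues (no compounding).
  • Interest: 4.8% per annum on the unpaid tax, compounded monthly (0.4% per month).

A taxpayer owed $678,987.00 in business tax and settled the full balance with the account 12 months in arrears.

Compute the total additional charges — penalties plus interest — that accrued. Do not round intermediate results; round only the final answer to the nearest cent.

$237,014.13

Late-payment penalty = 2.5% × $678,987.00 × 12 mo = $203,696.10
Interest: $678,987.00 × ((1 + 0.004)^12 − 1) = $678,987.00 × 0.0490702… = $33,318.0330…
Penalties + interest = $203,696.1000 + $33,318.0330… = $237,014.13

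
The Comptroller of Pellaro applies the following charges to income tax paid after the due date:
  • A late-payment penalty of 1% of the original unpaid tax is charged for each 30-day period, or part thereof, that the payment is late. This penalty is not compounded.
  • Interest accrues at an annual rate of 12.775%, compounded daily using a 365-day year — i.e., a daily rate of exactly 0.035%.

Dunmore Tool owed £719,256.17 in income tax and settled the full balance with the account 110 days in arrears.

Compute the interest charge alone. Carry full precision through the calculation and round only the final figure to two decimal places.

Interest: £719,256.17 × ((1 + 0.00035)^110 − 1) = £719,256.17 × 0.03924373… = £28,226.2935…

£28,226.29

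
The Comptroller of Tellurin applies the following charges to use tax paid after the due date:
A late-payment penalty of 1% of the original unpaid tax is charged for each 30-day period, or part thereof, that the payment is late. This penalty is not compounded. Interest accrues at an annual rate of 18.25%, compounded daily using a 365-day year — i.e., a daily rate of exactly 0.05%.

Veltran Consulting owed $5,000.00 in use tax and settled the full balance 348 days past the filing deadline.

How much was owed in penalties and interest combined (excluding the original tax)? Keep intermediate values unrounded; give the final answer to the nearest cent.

Penalty periods: ⌈348/30⌉ = 12; penalty = 12 × 1% × $5,000.00 = $600.00
Interest: $5,000.00 × ((1 + 0.0005)^348 − 1) = $5,000.00 × 0.19000382… = $950.0191…
Penalties + interest = $600.0000 + $950.0191… = $1,550.02

$1,550.02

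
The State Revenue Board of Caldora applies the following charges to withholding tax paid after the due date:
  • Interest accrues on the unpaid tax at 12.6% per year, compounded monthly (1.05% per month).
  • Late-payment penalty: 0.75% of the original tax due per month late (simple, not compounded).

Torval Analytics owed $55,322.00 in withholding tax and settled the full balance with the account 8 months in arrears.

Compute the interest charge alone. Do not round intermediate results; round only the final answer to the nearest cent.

Interest: $55,322.00 × ((1 + 0.0105)^8 − 1) = $55,322.00 × 0.0871527… = $4,821.4608…

$4,821.46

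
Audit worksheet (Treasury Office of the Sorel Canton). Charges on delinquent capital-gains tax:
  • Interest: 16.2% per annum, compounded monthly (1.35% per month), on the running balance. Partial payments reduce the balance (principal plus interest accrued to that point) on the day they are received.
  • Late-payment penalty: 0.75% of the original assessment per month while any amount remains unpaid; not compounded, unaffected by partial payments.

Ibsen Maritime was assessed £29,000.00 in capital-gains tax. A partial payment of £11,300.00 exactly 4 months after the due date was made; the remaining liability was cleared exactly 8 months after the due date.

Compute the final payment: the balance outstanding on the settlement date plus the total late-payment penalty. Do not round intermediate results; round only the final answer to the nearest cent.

Balance at month 4: £29,000.0000 × (1 + 0.0135)^4 = £30,597.9979…
After £11,300.00 payment: £30,597.9979… − £11,300.00 = £19,297.9979…
Balance at month 8: £19,297.9979… × (1 + 0.0135)^4 = £20,361.3827…
Penalty: 8 × 0.75% × £29,000.00 = £1,740.00
Final settlement = outstanding balance + penalty = £20,361.3827… + £1,740.00 = £22,101.38

£22,101.38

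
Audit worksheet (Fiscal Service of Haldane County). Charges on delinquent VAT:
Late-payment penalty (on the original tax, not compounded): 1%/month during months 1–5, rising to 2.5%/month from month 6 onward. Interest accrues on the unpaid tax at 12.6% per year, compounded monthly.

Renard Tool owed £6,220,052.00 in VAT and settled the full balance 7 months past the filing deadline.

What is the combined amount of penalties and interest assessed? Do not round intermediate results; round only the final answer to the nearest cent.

Penalty, months 1–5: 5 × 1% × £6,220,052.00 = £311,002.60
Penalty, months 6–7: 2 × 2.5% × £6,220,052.00 = £311,002.60
Interest (12.6%/yr ÷ 12 = 1.05%/month): £6,220,052.00 × ((1 + 0.0105)^7 − 1) = £471,829.4774…
Penalties + interest = £622,005.2000 + £471,829.4774… = £1,093,834.68

£1,093,834.68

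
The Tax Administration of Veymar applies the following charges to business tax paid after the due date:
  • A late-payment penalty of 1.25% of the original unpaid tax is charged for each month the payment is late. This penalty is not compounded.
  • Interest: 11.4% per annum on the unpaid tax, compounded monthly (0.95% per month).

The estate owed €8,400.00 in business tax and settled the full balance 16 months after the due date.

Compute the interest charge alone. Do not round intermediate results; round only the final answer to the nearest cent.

Interest: €8,400.00 × ((1 + 0.0095)^16 − 1) = €8,400.00 × 0.1633253… = €1,371.9325…

€1,371.93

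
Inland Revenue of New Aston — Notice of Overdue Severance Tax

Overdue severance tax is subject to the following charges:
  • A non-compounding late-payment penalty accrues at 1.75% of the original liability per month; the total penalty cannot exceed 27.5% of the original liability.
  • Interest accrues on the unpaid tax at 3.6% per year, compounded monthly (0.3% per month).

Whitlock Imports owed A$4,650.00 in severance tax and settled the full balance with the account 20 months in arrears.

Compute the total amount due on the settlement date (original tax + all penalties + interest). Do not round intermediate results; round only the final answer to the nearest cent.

Penalty (uncapped): 20 × 1.75% × A$4,650.00 = A$1,627.50; cap = 27.5% × A$4,650.00 = A$1,278.75 → penalty = A$1,278.75
Interest: A$4,650.00 × ((1 + 0.003)^20 − 1) = A$4,650.00 × 0.0617412… = A$287.0965…
Total = A$4,650.00 + A$1,278.7500 + A$287.0965… = A$6,215.85

A$6,215.85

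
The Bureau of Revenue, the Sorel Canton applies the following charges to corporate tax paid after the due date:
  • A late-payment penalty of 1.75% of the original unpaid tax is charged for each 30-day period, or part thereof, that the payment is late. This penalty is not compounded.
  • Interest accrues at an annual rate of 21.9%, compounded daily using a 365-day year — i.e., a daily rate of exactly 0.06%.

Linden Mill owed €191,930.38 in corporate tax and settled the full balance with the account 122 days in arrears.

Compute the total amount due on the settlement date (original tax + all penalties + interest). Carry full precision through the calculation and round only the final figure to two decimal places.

Penalty periods: ⌈122/30⌉ = 5; penalty = 5 × 1.75% × €191,930.38 = €16,793.91…
Interest: €191,930.38 × ((1 + 0.0006)^122 − 1) = €191,930.38 × 0.07592209… = €14,571.7549…
Total = €191,930.38 + €16,793.9083… + €14,571.7549… = €223,296.04

€223,296.04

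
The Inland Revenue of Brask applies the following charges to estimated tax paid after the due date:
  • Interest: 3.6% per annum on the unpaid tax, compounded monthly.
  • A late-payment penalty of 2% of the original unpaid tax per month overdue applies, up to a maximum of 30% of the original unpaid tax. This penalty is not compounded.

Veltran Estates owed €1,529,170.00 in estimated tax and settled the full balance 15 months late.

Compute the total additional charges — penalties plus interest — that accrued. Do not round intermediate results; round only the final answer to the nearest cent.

€529,027.67

Penalty (uncapped): 15 × 2% × €1,529,170.00 = €458,751.00; cap = 30% × €1,529,170.00 = €458,751.00 → penalty = €458,751.00
Interest (3.6%/yr ÷ 12 = 0.3%/month): €1,529,170.00 × ((1 + 0.003)^15 − 1) = €70,276.6717…
Penalties + interest = €458,751.0000 + €70,276.6717… = €529,027.67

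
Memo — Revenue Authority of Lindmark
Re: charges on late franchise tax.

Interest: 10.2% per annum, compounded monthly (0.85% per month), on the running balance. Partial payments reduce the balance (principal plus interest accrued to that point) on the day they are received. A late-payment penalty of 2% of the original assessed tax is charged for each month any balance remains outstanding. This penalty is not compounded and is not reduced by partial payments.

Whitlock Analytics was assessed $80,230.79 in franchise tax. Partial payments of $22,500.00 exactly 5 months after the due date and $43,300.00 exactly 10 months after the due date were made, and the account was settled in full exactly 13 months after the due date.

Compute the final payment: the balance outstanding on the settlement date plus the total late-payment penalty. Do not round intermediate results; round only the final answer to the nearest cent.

$41,932.97

Balance at month 5: $80,230.7900 × (1 + 0.0085)^5 = $83,699.0601…
After $22,500.00 payment: $83,699.0601… − $22,500.00 = $61,199.0601…
Balance at month 10: $61,199.0601… × (1 + 0.0085)^5 = $63,844.6140…
After $43,300.00 payment: $63,844.6140… − $43,300.00 = $20,544.6140…
Balance at month 13: $20,544.6140… × (1 + 0.0085)^3 = $21,072.9673…
Penalty: 13 × 2% × $80,230.79 = $20,860.01…
Final settlement = outstanding balance + penalty = $21,072.9673… + $20,860.01… = $41,932.97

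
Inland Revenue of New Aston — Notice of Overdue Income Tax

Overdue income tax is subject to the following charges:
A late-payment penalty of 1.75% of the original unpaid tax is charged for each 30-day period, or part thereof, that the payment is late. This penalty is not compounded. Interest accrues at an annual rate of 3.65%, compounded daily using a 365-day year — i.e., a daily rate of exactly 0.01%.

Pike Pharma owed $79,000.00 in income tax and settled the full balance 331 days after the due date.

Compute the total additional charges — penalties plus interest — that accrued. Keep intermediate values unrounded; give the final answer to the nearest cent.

Penalty periods: ⌈331/30⌉ = 12; penalty = 12 × 1.75% × $79,000.00 = $16,590.00
Interest: $79,000.00 × ((1 + 0.0001)^331 − 1) = $79,000.00 × 0.03365219… = $2,658.5229…
Penalties + interest = $16,590.0000 + $2,658.5229… = $19,248.52

$19,248.52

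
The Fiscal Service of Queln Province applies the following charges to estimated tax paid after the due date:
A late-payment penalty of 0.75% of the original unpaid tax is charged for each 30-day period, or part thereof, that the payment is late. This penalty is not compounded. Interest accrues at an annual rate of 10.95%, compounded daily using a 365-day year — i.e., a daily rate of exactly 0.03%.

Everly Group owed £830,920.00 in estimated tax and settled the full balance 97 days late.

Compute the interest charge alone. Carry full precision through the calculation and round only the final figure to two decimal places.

Interest: £830,920.00 × ((1 + 0.0003)^97 − 1) = £830,920.00 × 0.02952305… = £24,531.2920…

£24,531.29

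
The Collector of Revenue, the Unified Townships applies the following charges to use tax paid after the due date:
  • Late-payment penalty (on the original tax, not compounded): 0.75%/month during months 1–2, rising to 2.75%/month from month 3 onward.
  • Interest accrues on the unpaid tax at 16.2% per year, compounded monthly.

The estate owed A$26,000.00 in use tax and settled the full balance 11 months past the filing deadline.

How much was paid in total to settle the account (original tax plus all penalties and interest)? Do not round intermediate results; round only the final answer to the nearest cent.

Penalty, months 1–2: 2 × 0.75% × A$26,000.00 = A$390.00
Penalty, months 3–11: 9 × 2.75% × A$26,000.00 = A$6,435.00
Interest (16.2%/yr ÷ 12 = 1.35%/month): A$26,000.00 × ((1 + 0.0135)^11 − 1) = A$4,132.4630…
Total = A$26,000.00 + A$6,825.0000 + A$4,132.4630… = A$36,957.46

A$36,957.46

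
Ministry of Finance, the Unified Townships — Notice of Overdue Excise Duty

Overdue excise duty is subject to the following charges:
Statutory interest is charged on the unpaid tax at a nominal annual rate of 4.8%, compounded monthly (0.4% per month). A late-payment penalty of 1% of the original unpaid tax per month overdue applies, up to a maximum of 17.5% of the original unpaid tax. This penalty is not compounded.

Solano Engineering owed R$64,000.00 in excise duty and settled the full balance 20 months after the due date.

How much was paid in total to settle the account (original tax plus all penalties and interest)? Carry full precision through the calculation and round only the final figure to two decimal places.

Penalty (uncapped): 20 × 1% × R$64,000.00 = R$12,800.00; cap = 17.5% × R$64,000.00 = R$11,200.00 → penalty = R$11,200.00
Interest: R$64,000.00 × ((1 + 0.004)^20 − 1) = R$64,000.00 × 0.0831142… = R$5,319.3098…
Total = R$64,000.00 + R$11,200.0000 + R$5,319.3098… = R$80,519.31

R$80,519.31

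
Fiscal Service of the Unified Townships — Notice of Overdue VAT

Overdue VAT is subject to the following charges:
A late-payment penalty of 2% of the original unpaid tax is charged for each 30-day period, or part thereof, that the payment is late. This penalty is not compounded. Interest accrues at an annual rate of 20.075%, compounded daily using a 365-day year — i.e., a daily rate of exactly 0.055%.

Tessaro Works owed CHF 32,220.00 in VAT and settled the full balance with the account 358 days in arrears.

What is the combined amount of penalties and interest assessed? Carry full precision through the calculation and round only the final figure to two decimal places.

CHF 14,742.47

Penalty periods: ⌈358/30⌉ = 12; penalty = 12 × 2% × CHF 32,220.00 = CHF 7,732.80
Interest: CHF 32,220.00 × ((1 + 0.00055)^358 − 1) = CHF 32,220.00 × 0.21755637… = CHF 7,009.6661…
Penalties + interest = CHF 7,732.8000 + CHF 7,009.6661… = CHF 14,742.47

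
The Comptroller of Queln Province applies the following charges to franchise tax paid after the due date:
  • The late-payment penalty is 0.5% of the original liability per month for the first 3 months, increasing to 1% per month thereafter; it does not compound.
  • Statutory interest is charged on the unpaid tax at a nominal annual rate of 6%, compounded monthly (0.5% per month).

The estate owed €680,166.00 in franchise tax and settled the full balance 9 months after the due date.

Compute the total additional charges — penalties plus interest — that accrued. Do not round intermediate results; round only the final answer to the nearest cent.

Penalty, months 1–3: 3 × 0.5% × €680,166.00 = €10,202.49
Penalty, months 4–9: 6 × 1% × €680,166.00 = €40,809.96
Interest: €680,166.00 × ((1 + 0.005)^9 − 1) = €680,166.00 × 0.0459106… = €31,226.8150…
Penalties + interest = €51,012.4500 + €31,226.8150… = €82,239.26

€82,239.26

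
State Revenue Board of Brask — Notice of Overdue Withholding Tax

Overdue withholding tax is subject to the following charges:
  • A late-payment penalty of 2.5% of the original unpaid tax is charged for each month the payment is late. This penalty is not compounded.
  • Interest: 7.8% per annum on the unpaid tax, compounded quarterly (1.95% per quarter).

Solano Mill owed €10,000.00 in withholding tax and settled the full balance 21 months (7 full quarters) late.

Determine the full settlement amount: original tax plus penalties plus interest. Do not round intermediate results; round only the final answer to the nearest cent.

€16,697.50

Late-payment penalty: 21 × 2.5% × €10,000.00 = €5,250.00
Interest: €10,000.00 × ((1 + 0.0195)^7 − 1) = €10,000.00 × 0.1447499… = €1,447.4989…
Total = €10,000.00 + €5,250.0000 + €1,447.4989… = €16,697.50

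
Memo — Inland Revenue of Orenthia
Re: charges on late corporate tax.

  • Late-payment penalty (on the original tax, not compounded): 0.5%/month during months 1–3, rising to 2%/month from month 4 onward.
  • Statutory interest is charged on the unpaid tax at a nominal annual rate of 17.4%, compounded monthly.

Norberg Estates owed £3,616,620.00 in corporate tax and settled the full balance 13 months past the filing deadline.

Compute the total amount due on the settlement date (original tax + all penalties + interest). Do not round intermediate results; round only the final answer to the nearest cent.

Penalty, months 1–3: 3 × 0.5% × £3,616,620.00 = £54,249.30
Penalty, months 4–13: 10 × 2% × £3,616,620.00 = £723,324.00
Interest (17.4%/yr ÷ 12 = 1.45%/month): £3,616,620.00 × ((1 + 0.0145)^13 − 1) = £744,314.3362…
Total = £3,616,620.00 + £777,573.3000 + £744,314.3362… = £5,138,507.64

£5,138,507.64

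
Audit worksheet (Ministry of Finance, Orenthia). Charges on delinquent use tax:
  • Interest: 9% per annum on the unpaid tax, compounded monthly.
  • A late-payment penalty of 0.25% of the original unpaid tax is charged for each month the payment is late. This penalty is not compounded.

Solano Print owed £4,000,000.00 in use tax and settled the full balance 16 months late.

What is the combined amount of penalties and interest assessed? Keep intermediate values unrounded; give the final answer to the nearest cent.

£667,968.45

Late-payment penalty: 16 × 0.25% × £4,000,000.00 = £160,000.00
Interest (9%/yr ÷ 12 = 0.75%/month): £4,000,000.00 × ((1 + 0.0075)^16 − 1) = £507,968.4548…
Penalties + interest = £160,000.0000 + £507,968.4548… = £667,968.45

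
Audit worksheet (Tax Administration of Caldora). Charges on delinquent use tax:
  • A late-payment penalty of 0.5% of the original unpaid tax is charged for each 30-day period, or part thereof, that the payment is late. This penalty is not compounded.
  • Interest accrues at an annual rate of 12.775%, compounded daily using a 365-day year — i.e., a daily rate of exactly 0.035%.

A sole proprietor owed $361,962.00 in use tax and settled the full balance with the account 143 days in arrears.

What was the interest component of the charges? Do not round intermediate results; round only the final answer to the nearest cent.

$18,573.88

Interest: $361,962.00 × ((1 + 0.00035)^143 − 1) = $361,962.00 × 0.05131446… = $18,573.8828…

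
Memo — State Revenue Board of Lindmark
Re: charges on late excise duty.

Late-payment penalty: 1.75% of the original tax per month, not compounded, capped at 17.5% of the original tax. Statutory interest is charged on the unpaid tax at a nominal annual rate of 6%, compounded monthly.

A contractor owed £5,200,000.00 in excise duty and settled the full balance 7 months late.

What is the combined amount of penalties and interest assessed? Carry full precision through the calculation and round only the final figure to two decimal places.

Penalty: 7 × 1.75% × £5,200,000.00 = £637,000.00 (below the 17.5% cap of £910,000.00)
Interest (6%/yr ÷ 12 = 0.5%/month): £5,200,000.00 × ((1 + 0.005)^7 − 1) = £184,752.8641…
Penalties + interest = £637,000.0000 + £184,752.8641… = £821,752.86

£821,752.86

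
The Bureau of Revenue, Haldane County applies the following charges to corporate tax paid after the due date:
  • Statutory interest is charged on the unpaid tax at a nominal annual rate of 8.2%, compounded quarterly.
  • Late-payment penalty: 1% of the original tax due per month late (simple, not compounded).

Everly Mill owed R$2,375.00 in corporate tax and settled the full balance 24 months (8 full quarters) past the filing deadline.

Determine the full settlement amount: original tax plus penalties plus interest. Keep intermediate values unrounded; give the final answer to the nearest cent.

R$3,363.62

Late-payment penalty = 1% × R$2,375.00 × 24 mo = R$570.00
Interest (8.2%/yr ÷ 4 = 2.05%/quarter): R$2,375.00 × ((1 + 0.0205)^8 − 1) = R$418.6223…
Total = R$2,375.00 + R$570.0000 + R$418.6223… = R$3,363.62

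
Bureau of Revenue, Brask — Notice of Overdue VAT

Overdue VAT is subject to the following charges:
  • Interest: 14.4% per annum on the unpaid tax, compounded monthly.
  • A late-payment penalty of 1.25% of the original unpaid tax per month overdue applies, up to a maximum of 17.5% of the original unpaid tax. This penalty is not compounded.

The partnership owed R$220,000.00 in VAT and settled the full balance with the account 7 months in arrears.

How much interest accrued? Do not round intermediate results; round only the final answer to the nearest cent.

Interest (14.4%/yr ÷ 12 = 1.2%/month): R$220,000.00 × ((1 + 0.012)^7 − 1) = R$19,158.7464…

R$19,158.75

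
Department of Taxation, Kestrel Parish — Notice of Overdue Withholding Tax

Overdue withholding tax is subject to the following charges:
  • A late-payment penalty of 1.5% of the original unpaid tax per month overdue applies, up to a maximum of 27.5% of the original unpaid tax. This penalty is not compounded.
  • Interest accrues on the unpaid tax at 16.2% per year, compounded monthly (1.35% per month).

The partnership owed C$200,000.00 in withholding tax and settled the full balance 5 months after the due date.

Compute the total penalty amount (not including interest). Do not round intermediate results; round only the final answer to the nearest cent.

C$15,000.00

Penalty: 5 × 1.5% × C$200,000.00 = C$15,000.00 (below the 27.5% cap of C$55,000.00)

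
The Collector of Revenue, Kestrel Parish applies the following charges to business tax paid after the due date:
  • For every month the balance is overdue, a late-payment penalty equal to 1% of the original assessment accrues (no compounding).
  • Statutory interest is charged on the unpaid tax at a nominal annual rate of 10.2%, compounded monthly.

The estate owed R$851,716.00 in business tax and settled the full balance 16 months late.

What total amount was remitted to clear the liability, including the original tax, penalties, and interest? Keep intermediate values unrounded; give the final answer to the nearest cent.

R$1,111,509.49

Late-payment penalty = 1% × R$851,716.00 × 16 mo = R$136,274.56
Interest (10.2%/yr ÷ 12 = 0.85%/month): R$851,716.00 × ((1 + 0.0085)^16 − 1) = R$123,518.9268…
Total = R$851,716.00 + R$136,274.5600 + R$123,518.9268… = R$1,111,509.49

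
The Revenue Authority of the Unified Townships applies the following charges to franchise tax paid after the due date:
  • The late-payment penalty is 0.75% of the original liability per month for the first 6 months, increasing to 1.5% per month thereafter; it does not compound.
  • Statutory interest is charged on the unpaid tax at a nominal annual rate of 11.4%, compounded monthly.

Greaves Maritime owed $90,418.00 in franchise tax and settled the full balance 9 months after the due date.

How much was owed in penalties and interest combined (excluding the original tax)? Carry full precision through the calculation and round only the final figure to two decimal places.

Penalty, months 1–6: 6 × 0.75% × $90,418.00 = $4,068.81
Penalty, months 7–9: 3 × 1.5% × $90,418.00 = $4,068.81
Interest (11.4%/yr ÷ 12 = 0.95%/month): $90,418.00 × ((1 + 0.0095)^9 − 1) = $8,031.1126…
Penalties + interest = $8,137.6200 + $8,031.1126… = $16,168.73

$16,168.73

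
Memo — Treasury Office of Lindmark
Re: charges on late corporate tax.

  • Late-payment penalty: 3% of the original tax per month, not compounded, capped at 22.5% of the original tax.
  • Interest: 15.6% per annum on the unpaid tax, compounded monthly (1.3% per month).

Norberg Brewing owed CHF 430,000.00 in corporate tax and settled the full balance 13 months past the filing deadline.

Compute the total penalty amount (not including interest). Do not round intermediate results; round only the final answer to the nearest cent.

Penalty (uncapped): 13 × 3% × CHF 430,000.00 = CHF 167,700.00; cap = 22.5% × CHF 430,000.00 = CHF 96,750.00 → penalty = CHF 96,750.00

CHF 96,750.00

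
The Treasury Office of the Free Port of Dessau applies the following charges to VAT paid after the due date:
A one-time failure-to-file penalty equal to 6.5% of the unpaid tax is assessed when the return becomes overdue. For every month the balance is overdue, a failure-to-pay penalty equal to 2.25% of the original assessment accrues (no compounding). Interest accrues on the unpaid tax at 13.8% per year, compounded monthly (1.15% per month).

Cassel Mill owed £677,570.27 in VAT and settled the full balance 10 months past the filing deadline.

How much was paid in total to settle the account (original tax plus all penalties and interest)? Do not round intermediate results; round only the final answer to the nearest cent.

Failure-to-file penalty: 6.5% × £677,570.27 = £44,042.07…
Failure-to-pay penalty = 2.25% × £677,570.27 × 10 mo = £152,453.31…
Interest: £677,570.27 × ((1 + 0.0115)^10 − 1) = £677,570.27 × 0.1211375… = £82,079.1544…
Total = £677,570.27 + £196,495.3783 + £82,079.1544… = £956,144.80

£956,144.80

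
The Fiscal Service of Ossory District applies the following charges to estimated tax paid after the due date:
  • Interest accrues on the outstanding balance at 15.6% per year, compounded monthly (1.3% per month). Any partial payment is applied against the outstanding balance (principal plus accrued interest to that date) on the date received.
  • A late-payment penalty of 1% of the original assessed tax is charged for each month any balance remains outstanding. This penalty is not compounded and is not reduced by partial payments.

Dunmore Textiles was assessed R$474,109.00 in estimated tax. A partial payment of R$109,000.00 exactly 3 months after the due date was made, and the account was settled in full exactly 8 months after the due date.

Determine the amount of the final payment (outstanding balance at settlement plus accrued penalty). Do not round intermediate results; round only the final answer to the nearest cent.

Balance at month 3: R$474,109.0000 × (1 + 0.013)^3 = R$492,840.6659…
After R$109,000.00 payment: R$492,840.6659… − R$109,000.00 = R$383,840.6659…
Balance at month 8: R$383,840.6659… × (1 + 0.013)^5 = R$409,447.4878…
Penalty: 8 × 1% × R$474,109.00 = R$37,928.72
Final settlement = outstanding balance + penalty = R$409,447.4878… + R$37,928.72 = R$447,376.21

R$447,376.21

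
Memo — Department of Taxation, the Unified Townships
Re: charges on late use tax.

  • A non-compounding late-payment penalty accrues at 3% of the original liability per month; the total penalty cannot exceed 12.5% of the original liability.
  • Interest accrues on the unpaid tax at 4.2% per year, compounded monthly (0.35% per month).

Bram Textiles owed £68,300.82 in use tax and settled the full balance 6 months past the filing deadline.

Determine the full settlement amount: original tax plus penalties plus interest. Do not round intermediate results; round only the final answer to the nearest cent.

£78,285.35

Penalty (uncapped): 6 × 3% × £68,300.82 = £12,294.15…; cap = 12.5% × £68,300.82 = £8,537.60… → penalty = £8,537.60…
Interest: £68,300.82 × ((1 + 0.0035)^6 − 1) = £68,300.82 × 0.0211846… = £1,446.9262…
Total = £68,300.82 + £8,537.6025 + £1,446.9262… = £78,285.35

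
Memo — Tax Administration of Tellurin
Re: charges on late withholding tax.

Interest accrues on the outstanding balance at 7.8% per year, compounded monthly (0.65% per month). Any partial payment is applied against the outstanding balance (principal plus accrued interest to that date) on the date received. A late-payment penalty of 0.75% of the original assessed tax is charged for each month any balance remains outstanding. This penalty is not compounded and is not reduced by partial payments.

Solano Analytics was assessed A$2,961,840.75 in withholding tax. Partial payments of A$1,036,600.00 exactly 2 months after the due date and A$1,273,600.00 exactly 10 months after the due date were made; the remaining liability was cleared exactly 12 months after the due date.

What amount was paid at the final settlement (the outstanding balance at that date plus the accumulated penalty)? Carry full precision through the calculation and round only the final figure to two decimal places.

Balance at month 2: A$2,961,840.7500 × (1 + 0.0065)^2 = A$3,000,469.8175…
After A$1,036,600.00 payment: A$3,000,469.8175… − A$1,036,600.00 = A$1,963,869.8175…
Balance at month 10: A$1,963,869.8175… × (1 + 0.0065)^8 = A$2,068,344.7551…
After A$1,273,600.00 payment: A$2,068,344.7551… − A$1,273,600.00 = A$794,744.7551…
Balance at month 12: A$794,744.7551… × (1 + 0.0065)^2 = A$805,110.0148…
Penalty: 12 × 0.75% × A$2,961,840.75 = A$266,565.67…
Final settlement = outstanding balance + penalty = A$805,110.0148… + A$266,565.67… = A$1,071,675.68

A$1,071,675.68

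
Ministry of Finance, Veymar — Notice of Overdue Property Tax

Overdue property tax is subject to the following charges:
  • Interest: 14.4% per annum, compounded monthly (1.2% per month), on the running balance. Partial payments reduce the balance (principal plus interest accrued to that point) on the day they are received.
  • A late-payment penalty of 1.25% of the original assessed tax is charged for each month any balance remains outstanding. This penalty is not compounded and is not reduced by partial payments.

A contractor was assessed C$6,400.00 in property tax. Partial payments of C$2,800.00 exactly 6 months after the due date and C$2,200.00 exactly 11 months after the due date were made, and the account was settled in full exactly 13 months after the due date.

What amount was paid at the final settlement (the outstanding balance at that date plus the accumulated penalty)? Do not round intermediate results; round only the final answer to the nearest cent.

C$3,216.59

Balance at month 6: C$6,400.0000 × (1 + 0.012)^6 = C$6,874.8472…
After C$2,800.00 payment: C$6,874.8472… − C$2,800.00 = C$4,074.8472…
Balance at month 11: C$4,074.8472… × (1 + 0.012)^5 = C$4,325.2766…
After C$2,200.00 payment: C$4,325.2766… − C$2,200.00 = C$2,125.2766…
Balance at month 13: C$2,125.2766… × (1 + 0.012)^2 = C$2,176.5893…
Penalty: 13 × 1.25% × C$6,400.00 = C$1,040.00
Final settlement = outstanding balance + penalty = C$2,176.5893… + C$1,040.00 = C$3,216.59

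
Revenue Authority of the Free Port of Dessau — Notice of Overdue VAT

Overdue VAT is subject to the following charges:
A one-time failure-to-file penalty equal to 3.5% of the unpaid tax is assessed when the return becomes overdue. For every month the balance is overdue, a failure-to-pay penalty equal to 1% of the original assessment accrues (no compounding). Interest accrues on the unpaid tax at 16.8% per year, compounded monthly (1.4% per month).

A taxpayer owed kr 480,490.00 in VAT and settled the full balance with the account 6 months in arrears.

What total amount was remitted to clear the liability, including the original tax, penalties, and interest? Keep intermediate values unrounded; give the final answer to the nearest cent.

kr 567,937.00

Failure-to-file penalty: 3.5% × kr 480,490.00 = kr 16,817.15
Failure-to-pay penalty = 1% × kr 480,490.00 × 6 mo = kr 28,829.40
Interest: kr 480,490.00 × ((1 + 0.014)^6 − 1) = kr 480,490.00 × 0.0869955… = kr 41,800.4483…
Total = kr 480,490.00 + kr 45,646.5500 + kr 41,800.4483… = kr 567,937.00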